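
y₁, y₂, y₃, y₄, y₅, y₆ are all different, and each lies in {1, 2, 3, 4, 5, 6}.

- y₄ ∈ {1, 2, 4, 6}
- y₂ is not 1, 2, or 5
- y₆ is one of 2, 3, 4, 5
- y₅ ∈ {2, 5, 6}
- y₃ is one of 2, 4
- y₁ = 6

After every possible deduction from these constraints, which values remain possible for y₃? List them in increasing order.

y₁ has just one choice, so y₁ = 6. Remove 6 from y₂, y₄, y₅.
The 5 still-open variables together cover exactly {1, 2, 3, 4, 5} — 5 values for 5 variables — and 1 appears only in y₄'s list, so y₄ = 1.
No further eliminations apply; y₃ can still be any of 2, 4.

2, 4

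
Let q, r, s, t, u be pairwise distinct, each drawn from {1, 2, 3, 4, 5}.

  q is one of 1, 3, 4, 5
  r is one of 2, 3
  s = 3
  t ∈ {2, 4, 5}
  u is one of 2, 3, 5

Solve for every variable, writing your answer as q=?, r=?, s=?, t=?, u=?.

s's domain is down to {3}, so s = 3. Eliminate 3 elsewhere: q, r, u.
r must be 2 (only option left). So t, u can't be 2.
That leaves u = 5. Strike 5 from q, t.
t must be 4 (only option left). Strike 4 from q.
q has just one choice, so q = 1.

q=1, r=2, s=3, t=4, u=5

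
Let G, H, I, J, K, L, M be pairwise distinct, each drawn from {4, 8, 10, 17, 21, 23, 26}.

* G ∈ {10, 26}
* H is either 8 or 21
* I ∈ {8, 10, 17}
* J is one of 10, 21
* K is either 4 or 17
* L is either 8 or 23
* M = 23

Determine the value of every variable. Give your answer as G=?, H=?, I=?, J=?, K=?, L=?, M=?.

M has just one choice, so M = 23. So L can't be 23.
L must be 8 (only option left). Eliminate 8 elsewhere: H, I.
H must be 21 (only option left). Eliminate 21 elsewhere: J.
J has just one choice, so J = 10. Strike 10 from G, I.
G must be 26 (only option left).
I must be 17 (only option left). Remove 17 from K.
That leaves K = 4.

G=26, H=21, I=17, J=10, K=4, L=8, M=23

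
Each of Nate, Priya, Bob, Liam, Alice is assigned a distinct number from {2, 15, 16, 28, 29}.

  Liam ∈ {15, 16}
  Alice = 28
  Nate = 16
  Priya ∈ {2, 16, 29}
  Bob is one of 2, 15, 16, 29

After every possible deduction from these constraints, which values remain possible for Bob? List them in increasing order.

2, 29

Nate must be 16 (only option left). Eliminate 16 elsewhere: Priya, Bob, Liam.
Liam has just one choice, so Liam = 15. Remove 15 from Bob.
Alice has just one choice, so Alice = 28.
No further eliminations apply; Bob can still be any of 2, 29.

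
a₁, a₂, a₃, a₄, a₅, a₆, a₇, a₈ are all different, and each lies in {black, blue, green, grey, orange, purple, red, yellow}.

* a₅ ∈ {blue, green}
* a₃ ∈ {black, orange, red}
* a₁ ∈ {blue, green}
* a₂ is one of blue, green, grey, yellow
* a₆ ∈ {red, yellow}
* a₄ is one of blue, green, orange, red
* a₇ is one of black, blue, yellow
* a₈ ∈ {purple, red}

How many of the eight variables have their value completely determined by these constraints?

2

Among the 8 variables, grey fits only a₂ (and all 8 values in {black, blue, green, grey, orange, purple, red, yellow} must be used), so a₂ = grey.
Among the 7 still-open variables, purple fits only a₈ (and all 7 values in {black, blue, green, orange, purple, red, yellow} must be used), so a₈ = purple.
a₁ and a₅ share exactly the 2 values {blue, green}; by pigeonhole those values go to them, so strike blue, green from a₄, a₇.
Determined: a₂=grey, a₈=purple. The other variables each still have more than one consistent value. That makes 2.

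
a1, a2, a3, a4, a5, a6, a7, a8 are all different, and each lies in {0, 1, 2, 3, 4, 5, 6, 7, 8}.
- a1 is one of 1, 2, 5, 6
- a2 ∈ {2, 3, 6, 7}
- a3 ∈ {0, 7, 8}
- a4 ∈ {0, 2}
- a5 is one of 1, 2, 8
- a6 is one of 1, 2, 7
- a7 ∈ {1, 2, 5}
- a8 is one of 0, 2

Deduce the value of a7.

5

The 8 variables draw from only 8 values {0, 1, 2, 3, 5, 6, 7, 8}, so each is used; only a2 can be 3, hence a2 = 3.
The 7 still-open variables draw from only 7 values {0, 1, 2, 5, 6, 7, 8}, so each is used; only a1 can be 6, hence a1 = 6.
Among the 6 still-open variables, 5 fits only a7 (and all 6 values in {0, 1, 2, 5, 7, 8} must be used), so a7 = 5.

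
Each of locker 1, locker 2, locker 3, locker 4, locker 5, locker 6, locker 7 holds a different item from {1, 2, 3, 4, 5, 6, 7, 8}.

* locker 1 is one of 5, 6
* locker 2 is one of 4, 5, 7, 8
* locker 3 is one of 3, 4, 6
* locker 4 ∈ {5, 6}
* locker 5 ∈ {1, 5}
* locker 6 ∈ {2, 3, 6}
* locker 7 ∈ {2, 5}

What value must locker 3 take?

The 2 variables locker 1 and locker 4 are confined to {5, 6}, which locks those values in; drop them from locker 2, locker 3, locker 5, locker 6, locker 7.
That leaves locker 5 = 1.
locker 7 has just one choice, so locker 7 = 2. Remove 2 from locker 6.
locker 6's domain is down to {3}, so locker 6 = 3. Remove 3 from locker 3.
So locker 3 = 4.

4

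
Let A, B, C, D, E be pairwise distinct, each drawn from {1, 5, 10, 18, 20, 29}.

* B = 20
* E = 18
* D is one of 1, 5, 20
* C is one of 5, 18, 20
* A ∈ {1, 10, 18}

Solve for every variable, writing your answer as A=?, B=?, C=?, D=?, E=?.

B must be 20 (only option left). Strike 20 from C, D.
E's domain is down to {18}, so E = 18. Remove 18 from A, C.
That leaves C = 5. Eliminate 5 elsewhere: D.
That leaves D = 1. Eliminate 1 elsewhere: A.
A has just one choice, so A = 10.

A=10, B=20, C=5, D=1, E=18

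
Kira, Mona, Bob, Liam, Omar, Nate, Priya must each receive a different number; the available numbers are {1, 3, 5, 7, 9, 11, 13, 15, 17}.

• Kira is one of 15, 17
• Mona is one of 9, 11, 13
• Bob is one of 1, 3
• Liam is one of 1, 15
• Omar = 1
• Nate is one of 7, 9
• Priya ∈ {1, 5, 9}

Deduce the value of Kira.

Omar has just one choice, so Omar = 1. So Bob, Liam, Priya can't be 1.
That leaves Bob = 3.
Liam's domain is down to {15}, so Liam = 15. So Kira can't be 15.
So Kira = 17.

17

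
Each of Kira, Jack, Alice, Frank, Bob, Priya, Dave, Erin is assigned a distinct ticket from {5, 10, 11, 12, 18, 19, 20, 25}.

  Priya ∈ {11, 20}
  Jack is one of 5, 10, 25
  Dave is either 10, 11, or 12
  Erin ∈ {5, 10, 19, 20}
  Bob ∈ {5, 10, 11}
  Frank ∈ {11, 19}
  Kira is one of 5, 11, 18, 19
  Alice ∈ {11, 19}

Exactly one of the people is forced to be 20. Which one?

The 8 variables draw from only 8 values {5, 10, 11, 12, 18, 19, 20, 25}, so each is used; only Dave can be 12, hence Dave = 12.
The 7 still-open variables together cover exactly {5, 10, 11, 18, 19, 20, 25} — 7 values for 7 variables — and 18 appears only in Kira's list, so Kira = 18.
The 6 still-open variables draw from only 6 values {5, 10, 11, 19, 20, 25}, so each is used; only Jack can be 25, hence Jack = 25.
Alice and Frank share exactly the 2 values {11, 19}; by pigeonhole those values go to them, so strike 11, 19 from Bob, Priya, Erin.
So 20 goes to Priya.

Priya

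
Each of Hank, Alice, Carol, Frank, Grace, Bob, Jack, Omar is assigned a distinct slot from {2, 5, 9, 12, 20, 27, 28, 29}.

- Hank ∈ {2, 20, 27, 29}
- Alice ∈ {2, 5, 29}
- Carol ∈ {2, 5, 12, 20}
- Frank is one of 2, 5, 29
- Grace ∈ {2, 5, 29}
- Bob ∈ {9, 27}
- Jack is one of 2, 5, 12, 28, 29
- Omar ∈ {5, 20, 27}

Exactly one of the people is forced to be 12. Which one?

The 8 variables together cover exactly {2, 5, 9, 12, 20, 27, 28, 29} — 8 values for 8 variables — and 9 appears only in Bob's list, so Bob = 9.
The 7 still-open variables draw from only 7 values {2, 5, 12, 20, 27, 28, 29}, so each is used; only Jack can be 28, hence Jack = 28.
The 6 still-open variables draw from only 6 values {2, 5, 12, 20, 27, 29}, so each is used; only Carol can be 12, hence Carol = 12.

Carol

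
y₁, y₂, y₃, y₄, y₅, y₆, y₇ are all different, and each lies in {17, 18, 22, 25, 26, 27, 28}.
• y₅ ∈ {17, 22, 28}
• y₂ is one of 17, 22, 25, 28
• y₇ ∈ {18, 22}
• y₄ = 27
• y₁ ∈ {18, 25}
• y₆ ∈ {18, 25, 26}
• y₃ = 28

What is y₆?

26

y₃'s domain is down to {28}, so y₃ = 28. So y₂, y₅ can't be 28.
y₄ has just one choice, so y₄ = 27.
The 5 still-open variables together cover exactly {17, 18, 22, 25, 26} — 5 values for 5 variables — and 26 appears only in y₆'s list, so y₆ = 26.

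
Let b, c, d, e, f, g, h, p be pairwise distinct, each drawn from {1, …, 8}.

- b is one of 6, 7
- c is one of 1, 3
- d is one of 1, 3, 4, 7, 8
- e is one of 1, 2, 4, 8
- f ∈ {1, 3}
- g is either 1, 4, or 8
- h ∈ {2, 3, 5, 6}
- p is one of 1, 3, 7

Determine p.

Among the 8 variables, 5 fits only h (and all 8 values in {1, 2, 3, 4, 5, 6, 7, 8} must be used), so h = 5.
Among the 7 still-open variables, 2 fits only e (and all 7 values in {1, 2, 3, 4, 6, 7, 8} must be used), so e = 2.
The 6 still-open variables draw from only 6 values {1, 3, 4, 6, 7, 8}, so each is used; only b can be 6, hence b = 6.
c and f between them cover only {1, 3} — a naked pair. Remove those values from d, g, p.
So p = 7.

7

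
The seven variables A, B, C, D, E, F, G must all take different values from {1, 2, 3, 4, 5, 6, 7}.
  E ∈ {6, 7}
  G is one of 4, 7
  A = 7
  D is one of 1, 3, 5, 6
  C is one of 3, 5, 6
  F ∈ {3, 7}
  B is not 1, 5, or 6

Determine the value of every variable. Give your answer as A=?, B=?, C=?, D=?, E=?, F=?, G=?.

A's domain is down to {7}, so A = 7. So B, E, F, G can't be 7.
E has just one choice, so E = 6. Strike 6 from C, D.
F's domain is down to {3}, so F = 3. Strike 3 from B, C, D.
G has just one choice, so G = 4. Eliminate 4 elsewhere: B.
B's domain is down to {2}, so B = 2.
That leaves C = 5. So D can't be 5.
That leaves D = 1.

A=7, B=2, C=5, D=1, E=6, F=3, G=4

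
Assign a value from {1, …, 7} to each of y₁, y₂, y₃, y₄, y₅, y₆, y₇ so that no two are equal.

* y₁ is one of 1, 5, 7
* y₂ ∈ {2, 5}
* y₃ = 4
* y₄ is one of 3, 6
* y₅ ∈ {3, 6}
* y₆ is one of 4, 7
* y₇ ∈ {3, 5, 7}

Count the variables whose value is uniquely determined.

y₃ must be 4 (only option left). Eliminate 4 elsewhere: y₆.
y₆ must be 7 (only option left). Eliminate 7 elsewhere: y₁, y₇.
The 5 still-open variables draw from only 5 values {1, 2, 3, 5, 6}, so each is used; only y₁ can be 1, hence y₁ = 1.
Among the 4 still-open variables, 2 fits only y₂ (and all 4 values in {2, 3, 5, 6} must be used), so y₂ = 2.
The 3 still-open variables draw from only 3 values {3, 5, 6}, so each is used; only y₇ can be 5, hence y₇ = 5.
Determined: y₁=1, y₂=2, y₃=4, y₆=7, y₇=5. The other variables each still have more than one consistent value. That makes 5.

5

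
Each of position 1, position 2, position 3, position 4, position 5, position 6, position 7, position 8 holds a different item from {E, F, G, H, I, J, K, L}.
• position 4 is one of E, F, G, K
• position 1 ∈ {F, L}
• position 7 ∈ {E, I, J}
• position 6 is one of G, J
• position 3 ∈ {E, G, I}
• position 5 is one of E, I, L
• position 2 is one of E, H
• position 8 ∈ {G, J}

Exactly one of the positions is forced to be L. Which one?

position 5

Among the 8 variables, H fits only position 2 (and all 8 values in {E, F, G, H, I, J, K, L} must be used), so position 2 = H.
The 7 still-open variables draw from only 7 values {E, F, G, I, J, K, L}, so each is used; only position 4 can be K, hence position 4 = K.
The 6 still-open variables together cover exactly {E, F, G, I, J, L} — 6 values for 6 variables — and F appears only in position 1's list, so position 1 = F.
Among the 5 still-open variables, L fits only position 5 (and all 5 values in {E, G, I, J, L} must be used), so position 5 = L.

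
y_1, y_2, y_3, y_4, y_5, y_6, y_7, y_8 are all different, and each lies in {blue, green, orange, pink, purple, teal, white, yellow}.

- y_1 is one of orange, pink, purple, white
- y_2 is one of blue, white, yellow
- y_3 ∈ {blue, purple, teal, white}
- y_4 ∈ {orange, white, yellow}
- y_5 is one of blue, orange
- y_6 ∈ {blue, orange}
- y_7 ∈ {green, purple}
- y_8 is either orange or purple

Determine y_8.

purple

The 8 variables draw from only 8 values {blue, green, orange, pink, purple, teal, white, yellow}, so each is used; only y_7 can be green, hence y_7 = green.
The 7 still-open variables draw from only 7 values {blue, orange, pink, purple, teal, white, yellow}, so each is used; only y_1 can be pink, hence y_1 = pink.
The 6 still-open variables draw from only 6 values {blue, orange, purple, teal, white, yellow}, so each is used; only y_3 can be teal, hence y_3 = teal.
Among the 5 still-open variables, purple fits only y_8 (and all 5 values in {blue, orange, purple, white, yellow} must be used), so y_8 = purple.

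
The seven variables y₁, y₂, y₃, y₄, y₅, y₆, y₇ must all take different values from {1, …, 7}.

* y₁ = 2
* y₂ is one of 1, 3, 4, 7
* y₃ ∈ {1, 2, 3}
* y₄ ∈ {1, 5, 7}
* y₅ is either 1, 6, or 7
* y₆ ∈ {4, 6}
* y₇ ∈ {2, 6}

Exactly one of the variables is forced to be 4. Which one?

y₁ must be 2 (only option left). Eliminate 2 elsewhere: y₃, y₇.
y₇'s domain is down to {6}, so y₇ = 6. Eliminate 6 elsewhere: y₅, y₆.
So 4 goes to y₆.

y₆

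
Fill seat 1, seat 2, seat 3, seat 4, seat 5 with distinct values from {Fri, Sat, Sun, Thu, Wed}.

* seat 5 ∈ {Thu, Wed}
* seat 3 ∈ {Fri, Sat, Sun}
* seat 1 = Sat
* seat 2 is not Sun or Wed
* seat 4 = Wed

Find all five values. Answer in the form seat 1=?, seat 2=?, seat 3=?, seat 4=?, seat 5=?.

seat 1=Sat, seat 2=Fri, seat 3=Sun, seat 4=Wed, seat 5=Thu

seat 1 has just one choice, so seat 1 = Sat. Eliminate Sat elsewhere: seat 2, seat 3.
seat 4's domain is down to {Wed}, so seat 4 = Wed. Strike Wed from seat 5.
seat 5's domain is down to {Thu}, so seat 5 = Thu. Remove Thu from seat 2.
seat 2 has just one choice, so seat 2 = Fri. Eliminate Fri elsewhere: seat 3.
seat 3 must be Sun (only option left).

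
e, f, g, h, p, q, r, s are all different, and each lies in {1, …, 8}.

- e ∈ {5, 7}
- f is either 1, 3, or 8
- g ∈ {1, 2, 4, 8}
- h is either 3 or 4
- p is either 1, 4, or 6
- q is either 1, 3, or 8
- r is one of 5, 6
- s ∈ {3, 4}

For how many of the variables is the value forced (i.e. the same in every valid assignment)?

Among the 8 variables, 2 fits only g (and all 8 values in {1, 2, 3, 4, 5, 6, 7, 8} must be used), so g = 2.
Among the 7 still-open variables, 7 fits only e (and all 7 values in {1, 3, 4, 5, 6, 7, 8} must be used), so e = 7.
Among the 6 still-open variables, 5 fits only r (and all 6 values in {1, 3, 4, 5, 6, 8} must be used), so r = 5.
The 5 still-open variables together cover exactly {1, 3, 4, 6, 8} — 5 values for 5 variables — and 6 appears only in p's list, so p = 6.
h and s between them cover only {3, 4} — a naked pair. Remove those values from f, q.
Determined: e=7, g=2, p=6, r=5. The other variables each still have more than one consistent value. That makes 4.

4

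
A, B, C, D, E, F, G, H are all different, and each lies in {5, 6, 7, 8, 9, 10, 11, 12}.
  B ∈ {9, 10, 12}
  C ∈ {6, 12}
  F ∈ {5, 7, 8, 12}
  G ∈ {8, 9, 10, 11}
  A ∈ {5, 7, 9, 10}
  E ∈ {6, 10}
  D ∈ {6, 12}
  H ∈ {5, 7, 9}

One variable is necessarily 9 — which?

B

Among the 8 variables, 11 fits only G (and all 8 values in {5, 6, 7, 8, 9, 10, 11, 12} must be used), so G = 11.
Among the 7 still-open variables, 8 fits only F (and all 7 values in {5, 6, 7, 8, 9, 10, 12} must be used), so F = 8.
C and D between them cover only {6, 12} — a naked pair. Remove those values from B, E.
That leaves E = 10. Strike 10 from A, B.
So 9 goes to B.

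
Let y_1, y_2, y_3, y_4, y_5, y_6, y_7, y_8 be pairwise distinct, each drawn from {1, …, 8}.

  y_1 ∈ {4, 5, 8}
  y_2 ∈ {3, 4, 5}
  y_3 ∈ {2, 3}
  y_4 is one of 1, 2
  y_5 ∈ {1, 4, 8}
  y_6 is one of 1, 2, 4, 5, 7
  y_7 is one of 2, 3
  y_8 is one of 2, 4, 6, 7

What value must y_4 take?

The 8 variables draw from only 8 values {1, 2, 3, 4, 5, 6, 7, 8}, so each is used; only y_8 can be 6, hence y_8 = 6.
Among the 7 still-open variables, 7 fits only y_6 (and all 7 values in {1, 2, 3, 4, 5, 7, 8} must be used), so y_6 = 7.
y_3 and y_7 between them cover only {2, 3} — a naked pair. Remove those values from y_2, y_4.
So y_4 = 1.

1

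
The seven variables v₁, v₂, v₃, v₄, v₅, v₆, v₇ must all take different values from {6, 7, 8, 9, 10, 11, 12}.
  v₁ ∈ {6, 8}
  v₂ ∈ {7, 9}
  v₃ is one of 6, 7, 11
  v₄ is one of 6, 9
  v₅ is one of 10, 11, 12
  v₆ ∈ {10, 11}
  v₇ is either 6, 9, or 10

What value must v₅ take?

12

The 7 variables together cover exactly {6, 7, 8, 9, 10, 11, 12} — 7 values for 7 variables — and 8 appears only in v₁'s list, so v₁ = 8.
The 6 still-open variables draw from only 6 values {6, 7, 9, 10, 11, 12}, so each is used; only v₅ can be 12, hence v₅ = 12.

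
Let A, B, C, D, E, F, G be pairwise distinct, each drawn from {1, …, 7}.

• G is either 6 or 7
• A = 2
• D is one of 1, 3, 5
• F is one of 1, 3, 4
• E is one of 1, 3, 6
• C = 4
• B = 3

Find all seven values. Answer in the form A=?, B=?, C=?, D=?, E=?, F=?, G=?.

A=2, B=3, C=4, D=5, E=6, F=1, G=7

A has just one choice, so A = 2.
That leaves B = 3. Eliminate 3 elsewhere: D, E, F.
C's domain is down to {4}, so C = 4. So F can't be 4.
That leaves F = 1. Strike 1 from D, E.
D's domain is down to {5}, so D = 5.
E must be 6 (only option left). Remove 6 from G.
That leaves G = 7.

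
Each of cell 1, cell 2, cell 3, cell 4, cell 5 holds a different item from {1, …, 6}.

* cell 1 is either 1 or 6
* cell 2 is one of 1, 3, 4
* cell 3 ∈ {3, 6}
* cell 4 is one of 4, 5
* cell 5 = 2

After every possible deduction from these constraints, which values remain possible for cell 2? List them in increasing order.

cell 5 must be 2 (only option left).
No further eliminations apply; cell 2 can still be any of 1, 3, 4.

1, 3, 4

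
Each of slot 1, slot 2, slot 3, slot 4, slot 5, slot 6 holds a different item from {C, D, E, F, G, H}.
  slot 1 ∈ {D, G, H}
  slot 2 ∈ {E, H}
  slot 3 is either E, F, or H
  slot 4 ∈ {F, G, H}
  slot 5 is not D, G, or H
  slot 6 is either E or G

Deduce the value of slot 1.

D

Among the 6 variables, C fits only slot 5 (and all 6 values in {C, D, E, F, G, H} must be used), so slot 5 = C.
The 5 still-open variables draw from only 5 values {D, E, F, G, H}, so each is used; only slot 1 can be D, hence slot 1 = D.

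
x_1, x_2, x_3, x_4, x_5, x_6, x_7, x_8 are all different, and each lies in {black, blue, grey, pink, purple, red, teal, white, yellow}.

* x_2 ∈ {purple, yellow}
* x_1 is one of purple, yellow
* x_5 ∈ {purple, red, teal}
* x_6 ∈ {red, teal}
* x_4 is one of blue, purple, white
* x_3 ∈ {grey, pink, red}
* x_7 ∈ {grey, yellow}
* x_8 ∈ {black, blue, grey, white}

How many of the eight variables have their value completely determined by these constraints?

The 2 variables x_1 and x_2 are confined to {purple, yellow}, which locks those values in; drop them from x_4, x_5, x_7.
x_7 has just one choice, so x_7 = grey. Remove grey from x_3, x_8.
x_5 and x_6 between them cover only {red, teal} — a naked pair. Remove those values from x_3.
That leaves x_3 = pink.
Determined: x_3=pink, x_7=grey. The other variables each still have more than one consistent value. That makes 2.

2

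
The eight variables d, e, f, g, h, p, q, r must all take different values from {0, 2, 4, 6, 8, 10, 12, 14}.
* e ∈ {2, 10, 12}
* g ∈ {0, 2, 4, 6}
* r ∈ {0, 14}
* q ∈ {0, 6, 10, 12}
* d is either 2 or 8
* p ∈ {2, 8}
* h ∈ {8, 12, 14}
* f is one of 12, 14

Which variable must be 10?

e

The 8 variables together cover exactly {0, 2, 4, 6, 8, 10, 12, 14} — 8 values for 8 variables — and 4 appears only in g's list, so g = 4.
The 7 still-open variables draw from only 7 values {0, 2, 6, 8, 10, 12, 14}, so each is used; only q can be 6, hence q = 6.
The 6 still-open variables together cover exactly {0, 2, 8, 10, 12, 14} — 6 values for 6 variables — and 0 appears only in r's list, so r = 0.
The 5 still-open variables together cover exactly {2, 8, 10, 12, 14} — 5 values for 5 variables — and 10 appears only in e's list, so e = 10.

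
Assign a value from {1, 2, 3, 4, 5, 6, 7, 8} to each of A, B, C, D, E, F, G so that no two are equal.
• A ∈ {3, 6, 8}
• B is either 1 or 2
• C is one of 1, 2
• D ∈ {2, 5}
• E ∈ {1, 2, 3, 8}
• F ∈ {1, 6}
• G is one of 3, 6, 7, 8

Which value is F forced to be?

6

The 7 variables together cover exactly {1, 2, 3, 5, 6, 7, 8} — 7 values for 7 variables — and 5 appears only in D's list, so D = 5.
Among the 6 still-open variables, 7 fits only G (and all 6 values in {1, 2, 3, 6, 7, 8} must be used), so G = 7.
B and C share exactly the 2 values {1, 2}; by pigeonhole those values go to them, so strike 1, 2 from E, F.
So F = 6.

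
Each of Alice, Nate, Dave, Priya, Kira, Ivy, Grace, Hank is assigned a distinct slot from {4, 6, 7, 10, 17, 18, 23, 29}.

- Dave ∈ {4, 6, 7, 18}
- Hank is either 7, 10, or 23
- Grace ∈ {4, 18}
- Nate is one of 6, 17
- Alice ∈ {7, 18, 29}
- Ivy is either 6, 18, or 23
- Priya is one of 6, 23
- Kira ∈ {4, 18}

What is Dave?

Among the 8 variables, 10 fits only Hank (and all 8 values in {4, 6, 7, 10, 17, 18, 23, 29} must be used), so Hank = 10.
The 7 still-open variables draw from only 7 values {4, 6, 7, 17, 18, 23, 29}, so each is used; only Nate can be 17, hence Nate = 17.
The 6 still-open variables together cover exactly {4, 6, 7, 18, 23, 29} — 6 values for 6 variables — and 29 appears only in Alice's list, so Alice = 29.
Among the 5 still-open variables, 7 fits only Dave (and all 5 values in {4, 6, 7, 18, 23} must be used), so Dave = 7.

7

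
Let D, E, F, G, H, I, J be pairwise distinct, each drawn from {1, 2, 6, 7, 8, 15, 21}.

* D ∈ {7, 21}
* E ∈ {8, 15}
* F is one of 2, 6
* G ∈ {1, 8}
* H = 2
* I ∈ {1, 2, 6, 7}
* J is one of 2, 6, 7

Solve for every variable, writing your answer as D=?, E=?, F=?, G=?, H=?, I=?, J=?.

H's domain is down to {2}, so H = 2. So F, I, J can't be 2.
F's domain is down to {6}, so F = 6. Remove 6 from I, J.
J's domain is down to {7}, so J = 7. Remove 7 from D, I.
That leaves D = 21.
I's domain is down to {1}, so I = 1. Eliminate 1 elsewhere: G.
G's domain is down to {8}, so G = 8. Strike 8 from E.
E has just one choice, so E = 15.

D=21, E=15, F=6, G=8, H=2, I=1, J=7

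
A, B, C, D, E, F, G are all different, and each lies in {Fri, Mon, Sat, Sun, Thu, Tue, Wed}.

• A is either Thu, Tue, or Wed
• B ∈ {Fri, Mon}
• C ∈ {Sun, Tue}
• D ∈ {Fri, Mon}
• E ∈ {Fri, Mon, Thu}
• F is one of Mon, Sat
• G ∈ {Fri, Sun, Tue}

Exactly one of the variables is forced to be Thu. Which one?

E

The 7 variables together cover exactly {Fri, Mon, Sat, Sun, Thu, Tue, Wed} — 7 values for 7 variables — and Sat appears only in F's list, so F = Sat.
The 6 still-open variables draw from only 6 values {Fri, Mon, Sun, Thu, Tue, Wed}, so each is used; only A can be Wed, hence A = Wed.
Among the 5 still-open variables, Thu fits only E (and all 5 values in {Fri, Mon, Sun, Thu, Tue} must be used), so E = Thu.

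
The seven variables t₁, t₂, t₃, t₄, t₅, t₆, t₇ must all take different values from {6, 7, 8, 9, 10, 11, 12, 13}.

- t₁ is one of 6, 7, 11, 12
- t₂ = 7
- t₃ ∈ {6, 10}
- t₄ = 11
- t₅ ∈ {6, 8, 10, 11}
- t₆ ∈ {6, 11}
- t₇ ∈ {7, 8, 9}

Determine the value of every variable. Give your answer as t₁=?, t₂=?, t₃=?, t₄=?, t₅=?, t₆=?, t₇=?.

t₂ must be 7 (only option left). Strike 7 from t₁, t₇.
t₄'s domain is down to {11}, so t₄ = 11. Strike 11 from t₁, t₅, t₆.
t₆'s domain is down to {6}, so t₆ = 6. Remove 6 from t₁, t₃, t₅.
t₁ must be 12 (only option left).
That leaves t₃ = 10. Eliminate 10 elsewhere: t₅.
t₅ has just one choice, so t₅ = 8. So t₇ can't be 8.
t₇'s domain is down to {9}, so t₇ = 9.

t₁=12, t₂=7, t₃=10, t₄=11, t₅=8, t₆=6, t₇=9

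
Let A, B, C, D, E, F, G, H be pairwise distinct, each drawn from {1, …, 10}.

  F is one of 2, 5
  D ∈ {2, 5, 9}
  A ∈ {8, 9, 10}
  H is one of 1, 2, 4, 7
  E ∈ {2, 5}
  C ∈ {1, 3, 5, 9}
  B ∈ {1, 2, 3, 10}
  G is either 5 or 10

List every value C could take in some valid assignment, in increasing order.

The 2 variables E and F are confined to {2, 5}, which locks those values in; drop them from B, C, D, G, H.
D's domain is down to {9}, so D = 9. Eliminate 9 elsewhere: A, C.
That leaves G = 10. Strike 10 from A, B.
A's domain is down to {8}, so A = 8.
B and C between them cover only {1, 3} — a naked pair. Remove those values from H.
No further eliminations apply; C can still be any of 1, 3.

1, 3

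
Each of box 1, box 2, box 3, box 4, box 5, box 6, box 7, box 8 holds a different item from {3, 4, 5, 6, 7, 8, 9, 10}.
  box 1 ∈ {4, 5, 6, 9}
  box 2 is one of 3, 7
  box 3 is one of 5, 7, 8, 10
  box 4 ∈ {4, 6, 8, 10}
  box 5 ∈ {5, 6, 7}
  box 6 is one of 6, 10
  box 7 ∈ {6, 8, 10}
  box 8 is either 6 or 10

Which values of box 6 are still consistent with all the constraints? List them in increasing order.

The 8 variables together cover exactly {3, 4, 5, 6, 7, 8, 9, 10} — 8 values for 8 variables — and 3 appears only in box 2's list, so box 2 = 3.
The 7 still-open variables draw from only 7 values {4, 5, 6, 7, 8, 9, 10}, so each is used; only box 1 can be 9, hence box 1 = 9.
Among the 6 still-open variables, 4 fits only box 4 (and all 6 values in {4, 5, 6, 7, 8, 10} must be used), so box 4 = 4.
box 6 and box 8 between them cover only {6, 10} — a naked pair. Remove those values from box 3, box 5, box 7.
box 7 has just one choice, so box 7 = 8. Strike 8 from box 3.
No further eliminations apply; box 6 can still be any of 6, 10.

6, 10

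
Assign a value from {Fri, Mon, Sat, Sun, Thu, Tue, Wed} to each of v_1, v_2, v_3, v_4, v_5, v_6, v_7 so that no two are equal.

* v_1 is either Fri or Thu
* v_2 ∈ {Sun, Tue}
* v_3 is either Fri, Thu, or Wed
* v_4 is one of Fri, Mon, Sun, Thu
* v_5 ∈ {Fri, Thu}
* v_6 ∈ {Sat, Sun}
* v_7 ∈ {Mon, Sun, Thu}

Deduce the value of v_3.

Among the 7 variables, Sat fits only v_6 (and all 7 values in {Fri, Mon, Sat, Sun, Thu, Tue, Wed} must be used), so v_6 = Sat.
The 6 still-open variables draw from only 6 values {Fri, Mon, Sun, Thu, Tue, Wed}, so each is used; only v_2 can be Tue, hence v_2 = Tue.
The 5 still-open variables together cover exactly {Fri, Mon, Sun, Thu, Wed} — 5 values for 5 variables — and Wed appears only in v_3's list, so v_3 = Wed.

Wed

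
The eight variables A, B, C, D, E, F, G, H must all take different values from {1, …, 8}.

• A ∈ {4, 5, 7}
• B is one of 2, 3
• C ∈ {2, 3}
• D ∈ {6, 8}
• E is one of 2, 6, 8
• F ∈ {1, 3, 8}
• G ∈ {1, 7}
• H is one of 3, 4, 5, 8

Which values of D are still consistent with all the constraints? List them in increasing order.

B and C between them cover only {2, 3} — a naked pair. Remove those values from E, F, H.
D and E share exactly the 2 values {6, 8}; by pigeonhole those values go to them, so strike 6, 8 from F, H.
F has just one choice, so F = 1. Eliminate 1 elsewhere: G.
G must be 7 (only option left). Strike 7 from A.
No further eliminations apply; D can still be any of 6, 8.

6, 8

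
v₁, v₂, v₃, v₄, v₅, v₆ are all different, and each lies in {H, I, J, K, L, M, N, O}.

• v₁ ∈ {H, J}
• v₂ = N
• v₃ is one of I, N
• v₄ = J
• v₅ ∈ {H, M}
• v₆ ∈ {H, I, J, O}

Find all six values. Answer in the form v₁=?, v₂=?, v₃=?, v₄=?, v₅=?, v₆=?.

v₁=H, v₂=N, v₃=I, v₄=J, v₅=M, v₆=O

v₂'s domain is down to {N}, so v₂ = N. Remove N from v₃.
v₃ must be I (only option left). Remove I from v₆.
That leaves v₄ = J. Eliminate J elsewhere: v₁, v₆.
v₁ must be H (only option left). Eliminate H elsewhere: v₅, v₆.
v₅'s domain is down to {M}, so v₅ = M.
v₆ has just one choice, so v₆ = O.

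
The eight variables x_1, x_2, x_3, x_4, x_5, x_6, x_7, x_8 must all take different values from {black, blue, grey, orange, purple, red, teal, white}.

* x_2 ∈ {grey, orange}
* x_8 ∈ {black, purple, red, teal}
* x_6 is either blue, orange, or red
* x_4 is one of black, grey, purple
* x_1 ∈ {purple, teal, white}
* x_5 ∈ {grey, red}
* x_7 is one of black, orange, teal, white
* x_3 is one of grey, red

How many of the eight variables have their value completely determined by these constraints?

The 8 variables draw from only 8 values {black, blue, grey, orange, purple, red, teal, white}, so each is used; only x_6 can be blue, hence x_6 = blue.
x_3 and x_5 between them cover only {grey, red} — a naked pair. Remove those values from x_2, x_4, x_8.
x_2 must be orange (only option left). Strike orange from x_7.
Determined: x_2=orange, x_6=blue. The other variables each still have more than one consistent value. That makes 2.

2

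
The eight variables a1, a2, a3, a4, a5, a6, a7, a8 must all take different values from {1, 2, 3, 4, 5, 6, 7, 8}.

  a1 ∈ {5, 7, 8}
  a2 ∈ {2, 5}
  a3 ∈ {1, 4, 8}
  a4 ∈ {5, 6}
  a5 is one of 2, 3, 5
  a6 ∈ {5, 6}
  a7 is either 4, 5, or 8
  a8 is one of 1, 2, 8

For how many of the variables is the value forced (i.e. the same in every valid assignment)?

The 8 variables together cover exactly {1, 2, 3, 4, 5, 6, 7, 8} — 8 values for 8 variables — and 3 appears only in a5's list, so a5 = 3.
The 7 still-open variables draw from only 7 values {1, 2, 4, 5, 6, 7, 8}, so each is used; only a1 can be 7, hence a1 = 7.
The 2 variables a4 and a6 are confined to {5, 6}, which locks those values in; drop them from a2, a7.
a2 must be 2 (only option left). So a8 can't be 2.
Determined: a1=7, a2=2, a5=3. The other variables each still have more than one consistent value. That makes 3.

3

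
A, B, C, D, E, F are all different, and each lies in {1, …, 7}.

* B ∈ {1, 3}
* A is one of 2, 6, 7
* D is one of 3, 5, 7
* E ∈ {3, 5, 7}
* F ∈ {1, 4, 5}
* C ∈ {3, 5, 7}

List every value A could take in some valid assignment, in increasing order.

C, D, E share exactly the 3 values {3, 5, 7}; by pigeonhole those values go to them, so strike 3, 5, 7 from A, B, F.
B must be 1 (only option left). Eliminate 1 elsewhere: F.
F has just one choice, so F = 4.
No further eliminations apply; A can still be any of 2, 6.

2, 6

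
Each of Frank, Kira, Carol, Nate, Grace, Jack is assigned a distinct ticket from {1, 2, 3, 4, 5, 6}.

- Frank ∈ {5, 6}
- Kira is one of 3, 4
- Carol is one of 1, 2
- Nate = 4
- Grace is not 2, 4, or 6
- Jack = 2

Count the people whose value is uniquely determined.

6

Nate must be 4 (only option left). So Kira can't be 4.
Jack has just one choice, so Jack = 2. Eliminate 2 elsewhere: Carol.
Kira must be 3 (only option left). Eliminate 3 elsewhere: Grace.
Carol's domain is down to {1}, so Carol = 1. Eliminate 1 elsewhere: Grace.
Grace's domain is down to {5}, so Grace = 5. So Frank can't be 5.
That leaves Frank = 6.
Every person is fixed: Frank=6, Kira=3, Carol=1, Nate=4, Grace=5, Jack=2. That makes 6.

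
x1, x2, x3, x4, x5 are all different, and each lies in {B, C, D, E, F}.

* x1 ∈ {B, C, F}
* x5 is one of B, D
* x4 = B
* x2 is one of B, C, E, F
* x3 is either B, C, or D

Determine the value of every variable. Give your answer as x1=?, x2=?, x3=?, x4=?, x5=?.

x1=F, x2=E, x3=C, x4=B, x5=D

x4 has just one choice, so x4 = B. Remove B from x1, x2, x3, x5.
x5 has just one choice, so x5 = D. Strike D from x3.
That leaves x3 = C. Strike C from x1, x2.
x1's domain is down to {F}, so x1 = F. So x2 can't be F.
x2 has just one choice, so x2 = E.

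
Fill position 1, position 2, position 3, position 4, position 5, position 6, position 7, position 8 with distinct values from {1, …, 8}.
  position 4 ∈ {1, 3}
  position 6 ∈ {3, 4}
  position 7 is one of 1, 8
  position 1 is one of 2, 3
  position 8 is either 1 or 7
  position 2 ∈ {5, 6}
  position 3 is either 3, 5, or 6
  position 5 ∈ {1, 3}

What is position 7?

The 8 variables together cover exactly {1, 2, 3, 4, 5, 6, 7, 8} — 8 values for 8 variables — and 2 appears only in position 1's list, so position 1 = 2.
The 7 still-open variables draw from only 7 values {1, 3, 4, 5, 6, 7, 8}, so each is used; only position 6 can be 4, hence position 6 = 4.
Among the 6 still-open variables, 7 fits only position 8 (and all 6 values in {1, 3, 5, 6, 7, 8} must be used), so position 8 = 7.
Among the 5 still-open variables, 8 fits only position 7 (and all 5 values in {1, 3, 5, 6, 8} must be used), so position 7 = 8.

8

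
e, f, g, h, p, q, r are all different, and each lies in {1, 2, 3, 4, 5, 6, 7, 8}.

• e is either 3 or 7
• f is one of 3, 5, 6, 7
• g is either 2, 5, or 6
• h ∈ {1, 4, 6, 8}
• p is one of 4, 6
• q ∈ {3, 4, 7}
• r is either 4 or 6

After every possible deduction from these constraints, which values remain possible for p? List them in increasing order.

4, 6

p and r between them cover only {4, 6} — a naked pair. Remove those values from f, g, h, q.
e and q between them cover only {3, 7} — a naked pair. Remove those values from f.
f must be 5 (only option left). Remove 5 from g.
g must be 2 (only option left).
No further eliminations apply; p can still be any of 4, 6.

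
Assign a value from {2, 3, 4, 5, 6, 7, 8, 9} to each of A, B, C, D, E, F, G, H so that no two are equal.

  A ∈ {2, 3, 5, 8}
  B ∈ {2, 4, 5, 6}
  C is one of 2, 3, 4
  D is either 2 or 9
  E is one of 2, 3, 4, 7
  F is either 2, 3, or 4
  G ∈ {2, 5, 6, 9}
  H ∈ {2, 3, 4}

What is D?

9

The 8 variables draw from only 8 values {2, 3, 4, 5, 6, 7, 8, 9}, so each is used; only E can be 7, hence E = 7.
The 7 still-open variables together cover exactly {2, 3, 4, 5, 6, 8, 9} — 7 values for 7 variables — and 8 appears only in A's list, so A = 8.
C, F, H share exactly the 3 values {2, 3, 4}; by pigeonhole those values go to them, so strike 2, 3, 4 from B, D, G.
So D = 9.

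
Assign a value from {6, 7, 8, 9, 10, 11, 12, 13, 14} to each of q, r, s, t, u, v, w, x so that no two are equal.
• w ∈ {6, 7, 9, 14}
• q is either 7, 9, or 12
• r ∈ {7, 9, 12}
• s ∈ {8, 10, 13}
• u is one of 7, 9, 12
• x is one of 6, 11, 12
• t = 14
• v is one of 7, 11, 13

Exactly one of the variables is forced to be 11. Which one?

t has just one choice, so t = 14. Remove 14 from w.
q, r, u between them cover only {7, 9, 12} — a naked triple. Remove those values from v, w, x.
That leaves w = 6. So x can't be 6.
So 11 goes to x.

x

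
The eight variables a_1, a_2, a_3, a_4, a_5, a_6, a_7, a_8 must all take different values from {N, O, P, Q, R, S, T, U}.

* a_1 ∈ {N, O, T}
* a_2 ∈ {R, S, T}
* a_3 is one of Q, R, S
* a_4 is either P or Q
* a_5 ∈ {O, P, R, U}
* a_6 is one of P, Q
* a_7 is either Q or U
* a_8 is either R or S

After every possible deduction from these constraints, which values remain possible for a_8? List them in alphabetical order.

The 8 variables draw from only 8 values {N, O, P, Q, R, S, T, U}, so each is used; only a_1 can be N, hence a_1 = N.
The 7 still-open variables draw from only 7 values {O, P, Q, R, S, T, U}, so each is used; only a_5 can be O, hence a_5 = O.
Among the 6 still-open variables, T fits only a_2 (and all 6 values in {P, Q, R, S, T, U} must be used), so a_2 = T.
Among the 5 still-open variables, U fits only a_7 (and all 5 values in {P, Q, R, S, U} must be used), so a_7 = U.
a_4 and a_6 share exactly the 2 values {P, Q}; by pigeonhole those values go to them, so strike P, Q from a_3.
No further eliminations apply; a_8 can still be any of R, S.

R, S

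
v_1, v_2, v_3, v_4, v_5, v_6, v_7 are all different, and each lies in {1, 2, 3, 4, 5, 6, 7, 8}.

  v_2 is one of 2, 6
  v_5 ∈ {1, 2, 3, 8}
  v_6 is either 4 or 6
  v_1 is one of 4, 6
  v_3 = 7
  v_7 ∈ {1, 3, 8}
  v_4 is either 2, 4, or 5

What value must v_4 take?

5

v_3's domain is down to {7}, so v_3 = 7.
The 2 variables v_1 and v_6 are confined to {4, 6}, which locks those values in; drop them from v_2, v_4.
v_2 must be 2 (only option left). So v_4, v_5 can't be 2.
So v_4 = 5.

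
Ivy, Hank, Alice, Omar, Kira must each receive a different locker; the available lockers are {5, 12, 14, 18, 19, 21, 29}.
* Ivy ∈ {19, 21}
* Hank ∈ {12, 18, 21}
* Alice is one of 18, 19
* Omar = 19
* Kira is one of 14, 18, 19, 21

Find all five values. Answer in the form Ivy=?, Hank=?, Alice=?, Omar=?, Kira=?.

Ivy=21, Hank=12, Alice=18, Omar=19, Kira=14

Omar's domain is down to {19}, so Omar = 19. Strike 19 from Ivy, Alice, Kira.
Ivy has just one choice, so Ivy = 21. So Hank, Kira can't be 21.
Alice's domain is down to {18}, so Alice = 18. Eliminate 18 elsewhere: Hank, Kira.
Kira must be 14 (only option left).
Hank has just one choice, so Hank = 12.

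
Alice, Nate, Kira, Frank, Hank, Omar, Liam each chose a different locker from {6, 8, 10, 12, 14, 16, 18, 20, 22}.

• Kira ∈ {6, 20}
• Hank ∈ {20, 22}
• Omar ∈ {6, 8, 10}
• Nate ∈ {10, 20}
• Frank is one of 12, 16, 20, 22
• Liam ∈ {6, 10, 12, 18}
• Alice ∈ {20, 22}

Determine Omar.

Alice and Hank share exactly the 2 values {20, 22}; by pigeonhole those values go to them, so strike 20, 22 from Nate, Kira, Frank.
Nate must be 10 (only option left). Strike 10 from Omar, Liam.
Kira must be 6 (only option left). Remove 6 from Omar, Liam.
So Omar = 8.

8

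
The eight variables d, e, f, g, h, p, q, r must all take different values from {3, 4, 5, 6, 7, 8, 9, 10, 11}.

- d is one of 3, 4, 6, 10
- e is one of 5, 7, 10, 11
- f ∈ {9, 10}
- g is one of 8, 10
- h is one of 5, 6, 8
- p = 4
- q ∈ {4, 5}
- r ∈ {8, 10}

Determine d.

p's domain is down to {4}, so p = 4. Strike 4 from d, q.
q has just one choice, so q = 5. Remove 5 from e, h.
g and r share exactly the 2 values {8, 10}; by pigeonhole those values go to them, so strike 8, 10 from d, e, f, h.
f must be 9 (only option left).
h has just one choice, so h = 6. So d can't be 6.
So d = 3.

3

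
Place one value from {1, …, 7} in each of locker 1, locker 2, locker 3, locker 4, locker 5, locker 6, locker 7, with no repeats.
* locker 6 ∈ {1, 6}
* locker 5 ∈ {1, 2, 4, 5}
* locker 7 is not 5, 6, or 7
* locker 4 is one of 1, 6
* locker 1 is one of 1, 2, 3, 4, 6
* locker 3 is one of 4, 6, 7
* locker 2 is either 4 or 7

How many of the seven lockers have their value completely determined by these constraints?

1

The 7 variables draw from only 7 values {1, 2, 3, 4, 5, 6, 7}, so each is used; only locker 5 can be 5, hence locker 5 = 5.
The 2 variables locker 4 and locker 6 are confined to {1, 6}, which locks those values in; drop them from locker 1, locker 3, locker 7.
locker 2 and locker 3 between them cover only {4, 7} — a naked pair. Remove those values from locker 1, locker 7.
Determined: locker 5=5. The other lockers each still have more than one consistent value. That makes 1.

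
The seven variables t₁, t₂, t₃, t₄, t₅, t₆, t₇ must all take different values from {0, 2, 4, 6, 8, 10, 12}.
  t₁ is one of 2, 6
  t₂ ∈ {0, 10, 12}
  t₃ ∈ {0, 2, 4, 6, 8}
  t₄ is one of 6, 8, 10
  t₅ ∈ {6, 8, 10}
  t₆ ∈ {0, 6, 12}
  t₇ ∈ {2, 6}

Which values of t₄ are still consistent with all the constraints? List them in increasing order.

8, 10

The 7 variables draw from only 7 values {0, 2, 4, 6, 8, 10, 12}, so each is used; only t₃ can be 4, hence t₃ = 4.
t₁ and t₇ between them cover only {2, 6} — a naked pair. Remove those values from t₄, t₅, t₆.
t₄ and t₅ between them cover only {8, 10} — a naked pair. Remove those values from t₂.
No further eliminations apply; t₄ can still be any of 8, 10.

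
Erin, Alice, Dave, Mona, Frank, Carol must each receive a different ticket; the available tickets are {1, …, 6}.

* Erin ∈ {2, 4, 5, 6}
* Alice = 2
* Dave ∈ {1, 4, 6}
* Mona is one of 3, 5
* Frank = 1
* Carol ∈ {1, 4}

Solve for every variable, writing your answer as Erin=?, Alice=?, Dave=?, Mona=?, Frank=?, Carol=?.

Alice's domain is down to {2}, so Alice = 2. So Erin can't be 2.
Frank has just one choice, so Frank = 1. So Dave, Carol can't be 1.
Carol has just one choice, so Carol = 4. So Erin, Dave can't be 4.
Dave's domain is down to {6}, so Dave = 6. Eliminate 6 elsewhere: Erin.
That leaves Erin = 5. Strike 5 from Mona.
Mona has just one choice, so Mona = 3.

Erin=5, Alice=2, Dave=6, Mona=3, Frank=1, Carol=4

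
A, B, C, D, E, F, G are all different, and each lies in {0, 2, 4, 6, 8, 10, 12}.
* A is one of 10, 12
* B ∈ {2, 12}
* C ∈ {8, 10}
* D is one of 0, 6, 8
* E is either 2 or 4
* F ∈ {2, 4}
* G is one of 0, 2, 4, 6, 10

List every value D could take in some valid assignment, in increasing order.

E and F between them cover only {2, 4} — a naked pair. Remove those values from B, G.
B must be 12 (only option left). So A can't be 12.
A has just one choice, so A = 10. Strike 10 from C, G.
That leaves C = 8. Eliminate 8 elsewhere: D.
No further eliminations apply; D can still be any of 0, 6.

0, 6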